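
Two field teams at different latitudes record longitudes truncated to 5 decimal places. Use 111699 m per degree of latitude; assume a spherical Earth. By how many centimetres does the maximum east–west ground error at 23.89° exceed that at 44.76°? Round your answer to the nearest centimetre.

23 centimetres

Truncating at 5 decimal places can drop up to a full unit in the last place, so the longitude may be off by as much as 1e-05°.
At 23.89°: 1e-05° × 111699 × cos 23.89° = 1e-05 × 111699 × 0.9143 ≈ 1.0213 m.
Error at 44.76° = 1e-05° × 111699 × cos 44.76° ≈ 1.117 × 0.7101 = 0.79313 m.
So the lower-latitude error exceeds the higher by 1.0213 − 0.79313 = 0.22816 m.
That is 0.228159 m = 22.816 cm.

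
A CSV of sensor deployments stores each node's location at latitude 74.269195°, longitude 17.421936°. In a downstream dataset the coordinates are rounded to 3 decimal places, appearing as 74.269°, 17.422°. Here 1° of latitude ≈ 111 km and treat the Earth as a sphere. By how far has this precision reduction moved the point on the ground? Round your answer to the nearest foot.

The latitude changed by +0.000195° and the longitude by -0.000064°.
N–S: 0.000195° × 111000 m/° = 21.645 m.
East–west at this latitude: -0.000064° × 111000 × cos 74.269° ≈ -0.000064 × 30094.5 = -1.92605 m.
Distance: √(21.645² + 1.92605²) ≈ 21.7305 m.
Converting: 21.7305 m × 3.2808 ft/m ≈ 71.294 ft.

71 feet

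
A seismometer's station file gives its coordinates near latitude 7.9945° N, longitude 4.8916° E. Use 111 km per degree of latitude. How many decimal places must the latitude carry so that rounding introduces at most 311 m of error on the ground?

One degree of latitude covers 111000 m.
With N decimal places the half-ulp bound is 0.5·10⁻ᴺ°, or 0.5·10⁻ᴺ × 111000 m on the ground.
Setting 55500 × 10⁻ᴺ ≤ 311 gives 10ᴺ ≥ 178.5, i.e. N ≥ 2.25.
N = 2 would give 555 m (too coarse); N = 3 gives 55.5 m ≤ 311 m.

3 decimal places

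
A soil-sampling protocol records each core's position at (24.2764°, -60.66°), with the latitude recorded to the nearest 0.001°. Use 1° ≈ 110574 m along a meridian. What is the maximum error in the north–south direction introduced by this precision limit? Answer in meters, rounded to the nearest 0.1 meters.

55.3 meters

Rounding to 3 decimal places leaves the latitude within ±0.0005° of the true value.
Along the meridian that is 0.0005° × 110574 m/° = 55.287 m.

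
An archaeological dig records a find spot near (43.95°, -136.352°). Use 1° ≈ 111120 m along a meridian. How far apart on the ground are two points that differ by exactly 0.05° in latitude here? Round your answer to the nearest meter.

5556 meters

Along a meridian 0.05° is 0.05 × 111120 = 5556 m.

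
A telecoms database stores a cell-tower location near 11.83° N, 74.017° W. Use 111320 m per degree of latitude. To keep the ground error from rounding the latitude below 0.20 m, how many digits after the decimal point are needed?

6 decimal places

One degree of latitude covers 111320 m.
N decimal places → at most half a unit in the last place, 0.5 × 10⁻ᴺ° = 111320/2 × 10⁻ᴺ m.
Setting 55660 × 10⁻ᴺ ≤ 0.20 gives 10ᴺ ≥ 2.783e+05, i.e. N ≥ 5.44.
So 6 decimal places suffice (0.0557 m); 5 would allow up to 0.557 m.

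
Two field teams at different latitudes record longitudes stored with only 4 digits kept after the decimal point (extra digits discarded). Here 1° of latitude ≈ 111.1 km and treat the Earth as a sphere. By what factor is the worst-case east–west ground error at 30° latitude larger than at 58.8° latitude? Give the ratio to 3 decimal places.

1.672

Truncating at 4 decimal places can drop up to a full unit in the last place, so the longitude may be off by as much as 0.0001°.
At 30°: 0.0001° × 111100 × cos 30° = 0.0001 × 111100 × 0.8660 ≈ 9.6215 m.
Error at 58.8° = 0.0001° × 111100 × cos 58.8° ≈ 11.11 × 0.5180 = 5.7553 m.
The ratio reduces to cos 30° / cos 58.8° = 0.8660/0.5180 ≈ 1.6718.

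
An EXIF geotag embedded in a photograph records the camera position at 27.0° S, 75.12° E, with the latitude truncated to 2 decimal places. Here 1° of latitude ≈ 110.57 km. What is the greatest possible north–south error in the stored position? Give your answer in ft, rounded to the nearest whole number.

Truncating at 2 decimal places can drop up to a full unit in the last place, so the latitude may be off by as much as 0.01°.
North–south distance: 0.01° × 110570 m/° = 1105.7 m.
Converting: 1105.7 m × 3.2808 ft/m ≈ 3627.6 ft.

3628 ft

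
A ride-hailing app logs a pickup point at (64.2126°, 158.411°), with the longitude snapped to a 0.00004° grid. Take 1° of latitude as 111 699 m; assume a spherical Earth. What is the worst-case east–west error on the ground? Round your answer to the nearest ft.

3 ft

With a 0.00004° grid the true value lies within half a step, ±0.00004°/2 = ±2e-05°, of the stored one.
One degree of longitude at 64.2126° is 111699 × cos 64.2126° ≈ 111699 × 0.4350 = 48592.8 m.
East–west error: 2e-05° × 48592.8 m/° ≈ 0.971855 m.
Converting: 0.971855 m × 3.2808 ft/m ≈ 3.1885 ft.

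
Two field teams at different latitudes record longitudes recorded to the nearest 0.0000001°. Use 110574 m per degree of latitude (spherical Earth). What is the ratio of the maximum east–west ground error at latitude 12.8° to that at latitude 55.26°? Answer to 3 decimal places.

1.711

Rounding to 7 decimal places leaves the longitude within ±5e-08° of the true value.
Error at 12.8° = 5e-08° × 110574 × cos 12.8° ≈ 0.0055287 × 0.9751 = 0.0053913 m.
Error at 55.26° = 5e-08° × 110574 × cos 55.26° ≈ 0.0055287 × 0.5699 = 0.0031505 m.
Ratio: 0.0053913 / 0.0031505 = cos 12.8° / cos 55.26° ≈ 1.7112.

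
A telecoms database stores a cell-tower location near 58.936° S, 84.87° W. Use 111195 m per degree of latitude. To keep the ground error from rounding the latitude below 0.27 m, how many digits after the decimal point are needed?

6 decimal places

One degree of latitude covers 111195 m.
N decimal places → at most half a unit in the last place, 0.5 × 10⁻ᴺ° = 111195/2 × 10⁻ᴺ m.
Setting 55597.5 × 10⁻ᴺ ≤ 0.27 gives 10ᴺ ≥ 2.059e+05, i.e. N ≥ 5.31.
N = 5 would give 0.556 m (too coarse); N = 6 gives 0.0556 m ≤ 0.27 m.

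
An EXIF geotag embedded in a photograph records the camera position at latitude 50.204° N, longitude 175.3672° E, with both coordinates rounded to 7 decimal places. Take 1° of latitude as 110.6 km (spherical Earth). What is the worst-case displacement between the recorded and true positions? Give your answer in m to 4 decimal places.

0.0066 m

Rounding to 7 decimal places leaves each coordinate within ±5e-08° of the true value.
North–south component: 5e-08° × 110600 = 0.00553 m.
E–W at 50.204°: 5e-08° × 110600 × cos 50.204° = 5e-08 × 110600 × 0.6401 ≈ 0.00353951 m.
Worst case both components are at the extreme and orthogonal: √(0.00553² + 0.00353951²) ≈ 0.00656575 m.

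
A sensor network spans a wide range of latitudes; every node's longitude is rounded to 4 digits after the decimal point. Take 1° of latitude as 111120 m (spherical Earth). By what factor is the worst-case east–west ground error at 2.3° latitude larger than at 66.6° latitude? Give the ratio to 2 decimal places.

Rounding to 4 decimal places leaves the longitude within ±5e-05° of the true value.
Error at 2.3° = 5e-05° × 111120 × cos 2.3° ≈ 5.556 × 0.9992 = 5.5515 m.
At 66.6°: 5e-05° × 111120 × cos 66.6° = 5e-05 × 111120 × 0.3971 ≈ 2.2066 m.
Ratio: 5.5515 / 2.2066 = cos 2.3° / cos 66.6° ≈ 2.5159.

2.52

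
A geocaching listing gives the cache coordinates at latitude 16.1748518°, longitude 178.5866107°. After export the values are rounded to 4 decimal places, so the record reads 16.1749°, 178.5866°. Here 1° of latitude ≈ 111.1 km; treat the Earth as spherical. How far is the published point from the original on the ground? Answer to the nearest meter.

5 meters

The latitude changed by -0.0000482° and the longitude by +0.0000107°.
North–south shift: -0.0000482 × 111100 = -5.35502 m.
East–west at this latitude: 0.0000107° × 111100 × cos 16.1749° ≈ 0.0000107 × 106702 = 1.14171 m.
Combined displacement = (5.35502² + 1.14171²)^½ ≈ 5.47538 m.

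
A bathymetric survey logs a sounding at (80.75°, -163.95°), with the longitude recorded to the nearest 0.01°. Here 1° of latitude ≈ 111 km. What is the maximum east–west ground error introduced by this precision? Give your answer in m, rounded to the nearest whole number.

Rounding to 2 decimal places leaves the longitude within ±0.005° of the true value.
One degree of longitude at 80.75° is 111000 × cos 80.75° ≈ 111000 × 0.1607 = 17842.4 m.
East–west error: 0.005° × 17842.4 m/° ≈ 89.2121 m.

89 m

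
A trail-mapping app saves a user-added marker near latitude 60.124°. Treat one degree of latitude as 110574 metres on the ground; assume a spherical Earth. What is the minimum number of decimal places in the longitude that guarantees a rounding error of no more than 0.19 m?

6

At 60.124° one degree of longitude covers 110574 × cos 60.124° ≈ 110574 × 0.4981 ≈ 55079.6 m.
N decimal places → at most half a unit in the last place, 0.5 × 10⁻ᴺ° = 55079.6/2 × 10⁻ᴺ m.
Setting 27539.8 × 10⁻ᴺ ≤ 0.19 gives 10ᴺ ≥ 1.449e+05, i.e. N ≥ 5.16.
So 6 decimal places suffice (0.0275 m); 5 would allow up to 0.275 m.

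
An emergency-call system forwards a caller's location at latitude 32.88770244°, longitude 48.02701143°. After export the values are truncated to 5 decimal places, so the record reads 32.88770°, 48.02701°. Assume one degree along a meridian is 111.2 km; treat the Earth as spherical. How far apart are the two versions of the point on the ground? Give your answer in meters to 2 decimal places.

0.30 meters

The latitude changed by +0.00000244° and the longitude by +0.00000143°.
North–south shift: 0.00000244 × 111200 = 0.271328 m.
East–west at this latitude: 0.00000143° × 111200 × cos 32.8877° ≈ 0.00000143 × 93378.7 = 0.133532 m.
Distance: √(0.271328² + 0.133532²) ≈ 0.302406 m.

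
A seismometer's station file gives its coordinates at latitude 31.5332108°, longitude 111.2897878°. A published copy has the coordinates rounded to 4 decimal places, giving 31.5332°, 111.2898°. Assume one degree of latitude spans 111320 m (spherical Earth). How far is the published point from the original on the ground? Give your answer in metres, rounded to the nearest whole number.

The latitude changed by +0.0000108° and the longitude by -0.0000122°.
North–south shift: 0.0000108 × 111320 = 1.20226 m.
E–W at 31.5332°: -0.0000122° × 111320 × cos 31.5332° = -0.0000122 × 111320 × 0.8523 ≈ -1.15756 m.
Hypotenuse of the two orthogonal shifts: √(1.20226² + 1.15756²) = 1.66894 m.

2 metres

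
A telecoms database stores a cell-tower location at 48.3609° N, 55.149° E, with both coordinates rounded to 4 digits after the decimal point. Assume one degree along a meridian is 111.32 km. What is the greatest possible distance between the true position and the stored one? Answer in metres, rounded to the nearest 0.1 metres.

Rounding to 4 decimal places leaves each coordinate within ±5e-05° of the true value.
Latitude error → 5e-05 × 111320 = 5.566 m along the meridian.
East–west component at 48.3609°: 5e-05° × 111320 × cos 48.3609° ≈ 5e-05 × 73965.1 ≈ 3.69825 m.
The two errors are perpendicular, so the maximum displacement is √(5.566² + 3.69825²) ≈ 6.68262 m.

6.7 metres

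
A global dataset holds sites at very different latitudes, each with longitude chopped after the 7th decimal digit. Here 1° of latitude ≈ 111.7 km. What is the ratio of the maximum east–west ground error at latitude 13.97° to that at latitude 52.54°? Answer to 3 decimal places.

Truncating at 7 decimal places can drop up to a full unit in the last place, so the longitude may be off by as much as 1e-07°.
At 13.97°: 1e-07° × 111700 × cos 13.97° = 1e-07 × 111700 × 0.9704 ≈ 0.01084 m.
Error at 52.54° = 1e-07° × 111700 × cos 52.54° ≈ 0.01117 × 0.6082 = 0.0067937 m.
Ratio: 0.01084 / 0.0067937 = cos 13.97° / cos 52.54° ≈ 1.5955.

1.596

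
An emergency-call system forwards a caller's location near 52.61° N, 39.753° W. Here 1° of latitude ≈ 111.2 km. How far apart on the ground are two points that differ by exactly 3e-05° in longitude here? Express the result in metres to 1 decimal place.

2.0 metres

At 52.61° a degree of longitude is 111200 × cos 52.61° ≈ 67524.8 m, so 3e-05° corresponds to 2.02574 m.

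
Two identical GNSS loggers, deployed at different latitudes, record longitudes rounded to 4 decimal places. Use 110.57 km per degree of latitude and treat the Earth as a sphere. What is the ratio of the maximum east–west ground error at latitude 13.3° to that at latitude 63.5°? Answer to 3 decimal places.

2.181

Rounding to 4 decimal places leaves the longitude within ±5e-05° of the true value.
At 13.3°: 5e-05° × 110570 × cos 13.3° = 5e-05 × 110570 × 0.9732 ≈ 5.3802 m.
Error at 63.5° = 5e-05° × 110570 × cos 63.5° ≈ 5.5285 × 0.4462 = 2.4668 m.
Ratio: 5.3802 / 2.4668 = cos 13.3° / cos 63.5° ≈ 2.1810.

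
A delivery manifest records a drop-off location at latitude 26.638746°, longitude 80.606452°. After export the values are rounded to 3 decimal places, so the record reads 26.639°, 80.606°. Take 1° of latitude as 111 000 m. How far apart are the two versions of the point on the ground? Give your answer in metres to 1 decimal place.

53.0 metres

The latitude changed by -0.000254° and the longitude by +0.000452°.
North–south shift: -0.000254 × 111000 = -28.194 m.
East–west at this latitude: 0.000452° × 111000 × cos 26.639° ≈ 0.000452 × 99217.3 = 44.8462 m.
Distance: √(28.194² + 44.8462²) ≈ 52.9725 m.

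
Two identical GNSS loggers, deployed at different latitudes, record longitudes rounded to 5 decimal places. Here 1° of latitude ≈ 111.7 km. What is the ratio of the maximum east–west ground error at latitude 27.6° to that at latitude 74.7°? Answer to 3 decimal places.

Rounding to 5 decimal places leaves the longitude within ±5e-06° of the true value.
Error at 27.6° = 5e-06° × 111700 × cos 27.6° ≈ 0.5585 × 0.8862 = 0.49494 m.
Error at 74.7° = 5e-06° × 111700 × cos 74.7° ≈ 0.5585 × 0.2639 = 0.14737 m.
Ratio: 0.49494 / 0.14737 = cos 27.6° / cos 74.7° ≈ 3.3584.

3.358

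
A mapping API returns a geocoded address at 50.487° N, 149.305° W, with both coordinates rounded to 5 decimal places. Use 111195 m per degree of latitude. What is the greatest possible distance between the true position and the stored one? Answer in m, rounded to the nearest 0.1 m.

Rounding to 5 decimal places leaves each coordinate within ±5e-06° of the true value.
North–south component: 5e-06° × 111195 = 0.555975 m.
East–west component at 50.487°: 5e-06° × 111195 × cos 50.487° ≈ 5e-06 × 70748.2 ≈ 0.353741 m.
Worst case both components are at the extreme and orthogonal: √(0.555975² + 0.353741²) ≈ 0.65897 m.

0.7 m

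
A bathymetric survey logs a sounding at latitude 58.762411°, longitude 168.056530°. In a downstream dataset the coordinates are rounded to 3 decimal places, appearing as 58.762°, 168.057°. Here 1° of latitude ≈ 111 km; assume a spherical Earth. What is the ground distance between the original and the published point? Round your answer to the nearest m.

The latitude changed by +0.000411° and the longitude by -0.000470°.
N–S: 0.000411° × 111000 m/° = 45.621 m.
East–west at this latitude: -0.000470° × 111000 × cos 58.762° ≈ -0.000470 × 57564 = -27.0551 m.
Distance: √(45.621² + 27.0551²) ≈ 53.0401 m.

53 m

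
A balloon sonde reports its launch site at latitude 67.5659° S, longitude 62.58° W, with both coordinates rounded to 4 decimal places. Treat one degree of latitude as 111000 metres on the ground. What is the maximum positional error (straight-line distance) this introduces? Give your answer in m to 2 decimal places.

Rounding to 4 decimal places leaves each coordinate within ±5e-05° of the true value.
Latitude error → 5e-05 × 111000 = 5.55 m along the meridian.
Longitude error → 5e-05 × 111000 × cos 67.5659° = 5e-05 × 111000 × 0.3816 ≈ 2.11799 m.
Combining orthogonally: (5.55² + 2.11799²)^½ ≈ 5.9404 m.

5.94 m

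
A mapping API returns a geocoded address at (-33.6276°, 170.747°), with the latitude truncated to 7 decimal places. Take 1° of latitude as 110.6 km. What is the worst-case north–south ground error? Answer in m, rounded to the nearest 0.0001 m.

Truncating at 7 decimal places can drop up to a full unit in the last place, so the latitude may be off by as much as 1e-07°.
So the N–S error is at most 1e-07 × 110600 = 0.01106 m.

0.0111 m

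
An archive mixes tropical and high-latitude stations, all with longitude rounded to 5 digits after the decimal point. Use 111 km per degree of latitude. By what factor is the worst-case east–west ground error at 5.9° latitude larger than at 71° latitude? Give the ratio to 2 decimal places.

Rounding to 5 decimal places leaves the longitude within ±5e-06° of the true value.
At 5.9°: 5e-06° × 111000 × cos 5.9° = 5e-06 × 111000 × 0.9947 ≈ 0.55206 m.
At 71°: 5e-06° × 111000 × cos 71° = 5e-06 × 111000 × 0.3256 ≈ 0.18069 m.
The ratio reduces to cos 5.9° / cos 71° = 0.9947/0.3256 ≈ 3.0553.

3.06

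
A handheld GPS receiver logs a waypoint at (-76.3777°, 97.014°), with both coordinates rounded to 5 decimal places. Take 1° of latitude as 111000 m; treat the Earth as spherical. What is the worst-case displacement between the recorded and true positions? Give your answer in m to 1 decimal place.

0.6 m

Rounding to 5 decimal places leaves each coordinate within ±5e-06° of the true value.
Latitude error → 5e-06 × 111000 = 0.555 m along the meridian.
East–west component at 76.3777°: 5e-06° × 111000 × cos 76.3777° ≈ 5e-06 × 26142.8 ≈ 0.130714 m.
Worst case both components are at the extreme and orthogonal: √(0.555² + 0.130714²) ≈ 0.570185 m.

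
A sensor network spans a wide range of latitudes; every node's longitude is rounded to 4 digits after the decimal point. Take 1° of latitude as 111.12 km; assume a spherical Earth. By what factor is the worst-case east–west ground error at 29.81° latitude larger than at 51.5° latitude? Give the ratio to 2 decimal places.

1.39

Rounding to 4 decimal places leaves the longitude within ±5e-05° of the true value.
At 29.81°: 5e-05° × 111120 × cos 29.81° = 5e-05 × 111120 × 0.8677 ≈ 4.8208 m.
At 51.5°: 5e-05° × 111120 × cos 51.5° = 5e-05 × 111120 × 0.6225 ≈ 3.4587 m.
Ratio: 4.8208 / 3.4587 = cos 29.81° / cos 51.5° ≈ 1.3938.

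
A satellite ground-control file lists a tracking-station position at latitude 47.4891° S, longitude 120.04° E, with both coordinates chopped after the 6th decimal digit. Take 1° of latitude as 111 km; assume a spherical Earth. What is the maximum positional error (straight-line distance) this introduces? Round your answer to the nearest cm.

13 cm

Truncating at 6 decimal places can drop up to a full unit in the last place, so each coordinate may be off by as much as 1e-06°.
N–S: 1e-06° × 111000 m/° = 0.111 m.
Longitude error → 1e-06 × 111000 × cos 47.4891° = 1e-06 × 111000 × 0.6757 ≈ 0.0750061 m.
Worst case both components are at the extreme and orthogonal: √(0.111² + 0.0750061²) ≈ 0.133966 m.
That is 0.133966 m = 13.397 cm.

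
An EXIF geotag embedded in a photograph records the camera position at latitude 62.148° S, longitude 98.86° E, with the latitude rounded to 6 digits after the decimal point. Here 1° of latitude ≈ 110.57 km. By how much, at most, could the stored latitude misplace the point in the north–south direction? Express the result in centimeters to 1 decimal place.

5.5 centimeters

Rounding to 6 decimal places leaves the latitude within ±5e-07° of the true value.
So the N–S error is at most 5e-07 × 110570 = 0.055285 m.
That is 0.055285 m = 5.5285 cm.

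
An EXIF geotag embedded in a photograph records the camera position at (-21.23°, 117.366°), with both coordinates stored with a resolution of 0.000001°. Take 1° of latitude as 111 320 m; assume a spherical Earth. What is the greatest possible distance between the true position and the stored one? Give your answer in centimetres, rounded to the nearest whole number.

With a 0.000001° grid the true value lies within half a step, ±0.000001°/2 = ±5e-07°, of the stored one.
Latitude error → 5e-07 × 111320 = 0.05566 m along the meridian.
E–W at 21.23°: 5e-07° × 111320 × cos 21.23° = 5e-07 × 111320 × 0.9321 ≈ 0.0518826 m.
Worst case both components are at the extreme and orthogonal: √(0.05566² + 0.0518826²) ≈ 0.076091 m.
That is 0.076091 m = 7.6091 cm.

8 centimetres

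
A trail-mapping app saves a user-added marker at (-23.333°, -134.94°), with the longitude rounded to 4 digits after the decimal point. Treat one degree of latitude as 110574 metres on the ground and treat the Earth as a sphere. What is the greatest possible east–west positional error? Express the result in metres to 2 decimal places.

Rounding to 4 decimal places leaves the longitude within ±5e-05° of the true value.
At latitude 23.333° a degree of longitude spans 110574 m × cos 23.333° = 110574 × 0.9182 ≈ 101531 m.
East–west error: 5e-05° × 101531 m/° ≈ 5.07655 m.

5.08 metres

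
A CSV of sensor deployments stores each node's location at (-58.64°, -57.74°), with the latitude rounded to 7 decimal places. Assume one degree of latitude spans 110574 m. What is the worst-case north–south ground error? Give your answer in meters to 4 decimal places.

0.0055 meters

Rounding to 7 decimal places leaves the latitude within ±5e-08° of the true value.
North–south distance: 5e-08° × 110574 m/° = 0.0055287 m.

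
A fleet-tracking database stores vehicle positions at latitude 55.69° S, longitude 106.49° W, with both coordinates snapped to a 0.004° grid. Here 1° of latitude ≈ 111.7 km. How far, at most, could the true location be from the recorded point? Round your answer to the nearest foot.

With a 0.004° grid the true value lies within half a step, ±0.004°/2 = ±0.002°, of the stored one.
Latitude error → 0.002 × 111700 = 223.4 m along the meridian.
East–west component at 55.69°: 0.002° × 111700 × cos 55.69° ≈ 0.002 × 62962 ≈ 125.924 m.
The two errors are perpendicular, so the maximum displacement is √(223.4² + 125.924²) ≈ 256.446 m.
Converting: 256.446 m × 3.2808 ft/m ≈ 841.36 ft.

841 feet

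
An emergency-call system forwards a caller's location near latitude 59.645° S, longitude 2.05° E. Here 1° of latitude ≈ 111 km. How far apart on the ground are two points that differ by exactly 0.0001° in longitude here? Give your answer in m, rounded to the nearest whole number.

At 59.645° a degree of longitude is 111000 × cos 59.645° ≈ 56094.5 m, so 0.0001° corresponds to 5.60945 m.

6 m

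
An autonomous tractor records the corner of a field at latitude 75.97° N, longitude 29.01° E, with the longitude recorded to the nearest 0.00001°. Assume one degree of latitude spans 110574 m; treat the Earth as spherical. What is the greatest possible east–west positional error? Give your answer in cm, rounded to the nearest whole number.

13 cm

Rounding to 5 decimal places leaves the longitude within ±5e-06° of the true value.
One degree of longitude at 75.97° is 110574 × cos 75.97° ≈ 110574 × 0.2424 = 26806.4 m.
Maximum E–W displacement: 5e-06 × 26806.4 = 0.134032 m.
That is 0.134032 m = 13.403 cm.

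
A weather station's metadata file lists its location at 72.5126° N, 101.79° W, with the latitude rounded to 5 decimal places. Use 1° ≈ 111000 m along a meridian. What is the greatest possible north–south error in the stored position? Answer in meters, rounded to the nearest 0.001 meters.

0.555 meters

Rounding to 5 decimal places leaves the latitude within ±5e-06° of the true value.
Along the meridian that is 5e-06° × 111000 m/° = 0.555 m.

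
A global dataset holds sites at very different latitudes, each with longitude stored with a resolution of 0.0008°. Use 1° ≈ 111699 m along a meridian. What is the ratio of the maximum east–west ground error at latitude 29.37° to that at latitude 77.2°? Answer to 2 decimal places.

3.93

With a 0.0008° grid the true value lies within half a step, ±0.0008°/2 = ±0.0004°, of the stored one.
Error at 29.37° = 0.0004° × 111699 × cos 29.37° ≈ 44.68 × 0.8715 = 38.937 m.
Error at 77.2° = 0.0004° × 111699 × cos 77.2° ≈ 44.68 × 0.2215 = 9.8987 m.
The ratio reduces to cos 29.37° / cos 77.2° = 0.8715/0.2215 ≈ 3.9335.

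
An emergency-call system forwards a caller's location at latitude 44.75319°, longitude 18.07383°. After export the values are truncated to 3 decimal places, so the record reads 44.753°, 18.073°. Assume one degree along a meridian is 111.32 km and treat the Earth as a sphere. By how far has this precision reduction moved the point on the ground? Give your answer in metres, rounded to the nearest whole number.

69 metres

Δlat = 44.75319 − 44.753 = +0.00019°; Δlon = 18.07383 − 18.073 = +0.00083°.
N–S: 0.00019° × 111320 m/° = 21.1508 m.
East–west at this latitude: 0.00083° × 111320 × cos 44.753° ≈ 0.00083 × 79053.7 = 65.6146 m.
Combined displacement = (21.1508² + 65.6146²)^½ ≈ 68.9393 m.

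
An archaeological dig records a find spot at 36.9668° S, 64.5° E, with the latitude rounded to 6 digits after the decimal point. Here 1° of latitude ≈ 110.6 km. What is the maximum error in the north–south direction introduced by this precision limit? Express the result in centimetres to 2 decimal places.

5.53 centimetres

Rounding to 6 decimal places leaves the latitude within ±5e-07° of the true value.
Along the meridian that is 5e-07° × 110600 m/° = 0.0553 m.
That is 0.0553 m = 5.53 cm.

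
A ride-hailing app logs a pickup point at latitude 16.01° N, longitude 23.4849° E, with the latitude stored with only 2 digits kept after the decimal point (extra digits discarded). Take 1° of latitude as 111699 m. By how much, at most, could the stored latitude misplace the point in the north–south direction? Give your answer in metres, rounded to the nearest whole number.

1117 metres

Truncating at 2 decimal places can drop up to a full unit in the last place, so the latitude may be off by as much as 0.01°.
So the N–S error is at most 0.01 × 111699 = 1116.99 m.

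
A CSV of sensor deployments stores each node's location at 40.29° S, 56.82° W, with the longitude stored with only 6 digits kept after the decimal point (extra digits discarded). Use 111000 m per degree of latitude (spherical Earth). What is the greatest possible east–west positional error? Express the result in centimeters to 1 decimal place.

8.5 centimeters

Truncating at 6 decimal places can drop up to a full unit in the last place, so the longitude may be off by as much as 1e-06°.
Parallels shrink by cos φ, so at 40.29° a degree of longitude is 111000 × 0.7628 ≈ 84668.7 m.
Maximum E–W displacement: 1e-06 × 84668.7 = 0.0846687 m.
That is 0.0846687 m = 8.4669 cm.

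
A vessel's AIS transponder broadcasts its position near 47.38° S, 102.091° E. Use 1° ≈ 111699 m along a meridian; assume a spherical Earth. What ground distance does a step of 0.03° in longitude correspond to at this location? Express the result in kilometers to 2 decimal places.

2.27 kilometers

One degree of longitude here spans 111699 × cos 47.38° = 111699 × 0.6771 ≈ 75635.1 m; 0.03° of that is 2269.05 m.
That is 2269.05 m = 2.2691 km.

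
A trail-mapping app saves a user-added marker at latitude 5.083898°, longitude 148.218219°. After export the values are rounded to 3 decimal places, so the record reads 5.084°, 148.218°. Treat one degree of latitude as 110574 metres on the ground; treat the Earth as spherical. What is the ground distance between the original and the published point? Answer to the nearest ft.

87 ft

The latitude changed by -0.000102° and the longitude by +0.000219°.
North–south shift: -0.000102 × 110574 = -11.2785 m.
E–W at 5.084°: 0.000219° × 110574 × cos 5.084° = 0.000219 × 110574 × 0.9961 ≈ 24.1204 m.
Combined displacement = (11.2785² + 24.1204²)^½ ≈ 26.6271 m.
In feet: 26.6271 m ÷ 0.3048 ≈ 87.359 ft.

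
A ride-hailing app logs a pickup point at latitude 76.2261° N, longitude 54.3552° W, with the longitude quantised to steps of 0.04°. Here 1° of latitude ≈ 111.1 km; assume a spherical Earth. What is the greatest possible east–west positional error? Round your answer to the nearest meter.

With a 0.04° grid the true value lies within half a step, ±0.04°/2 = ±0.02°, of the stored one.
At latitude 76.2261° a degree of longitude spans 111100 m × cos 76.2261° = 111100 × 0.2381 ≈ 26451.9 m.
East–west error: 0.02° × 26451.9 m/° ≈ 529.038 m.

529 meters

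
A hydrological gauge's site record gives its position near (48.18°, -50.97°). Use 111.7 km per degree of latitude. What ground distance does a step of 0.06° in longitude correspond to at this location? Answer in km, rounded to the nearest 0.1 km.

At 48.18° a degree of longitude is 111700 × cos 48.18° ≈ 74480.7 m, so 0.06° corresponds to 4468.84 m.
That is 4468.84 m = 4.4688 km.

4.5 km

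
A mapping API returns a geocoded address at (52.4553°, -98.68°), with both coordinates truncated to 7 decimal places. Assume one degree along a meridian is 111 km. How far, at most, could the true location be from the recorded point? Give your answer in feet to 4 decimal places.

Truncating at 7 decimal places can drop up to a full unit in the last place, so each coordinate may be off by as much as 1e-07°.
North–south component: 1e-07° × 111000 = 0.0111 m.
Longitude error → 1e-07 × 111000 × cos 52.4553° = 1e-07 × 111000 × 0.6094 ≈ 0.00676412 m.
The two errors are perpendicular, so the maximum displacement is √(0.0111² + 0.00676412²) ≈ 0.0129986 m.
In feet: 0.0129986 m ÷ 0.3048 ≈ 0.042646 ft.

0.0426 feet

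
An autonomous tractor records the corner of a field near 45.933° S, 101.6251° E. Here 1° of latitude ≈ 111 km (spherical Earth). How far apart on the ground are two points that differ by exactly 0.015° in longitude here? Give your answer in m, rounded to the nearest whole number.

At 45.933° a degree of longitude is 111000 × cos 45.933° ≈ 77200.4 m, so 0.015° corresponds to 1158.01 m.

1158 m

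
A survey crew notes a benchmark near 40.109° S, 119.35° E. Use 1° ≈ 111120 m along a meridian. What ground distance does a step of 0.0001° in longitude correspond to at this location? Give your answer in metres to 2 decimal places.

At 40.109° a degree of longitude is 111120 × cos 40.109° ≈ 84986.8 m, so 0.0001° corresponds to 8.49868 m.

8.50 metres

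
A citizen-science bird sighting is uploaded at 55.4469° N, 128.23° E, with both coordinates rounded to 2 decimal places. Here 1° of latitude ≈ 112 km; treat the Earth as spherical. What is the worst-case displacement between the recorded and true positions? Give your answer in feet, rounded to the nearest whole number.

Rounding to 2 decimal places leaves each coordinate within ±0.005° of the true value.
North–south component: 0.005° × 112000 = 560 m.
East–west component at 55.4469°: 0.005° × 112000 × cos 55.4469° ≈ 0.005 × 63523 ≈ 317.615 m.
Combining orthogonally: (560² + 317.615²)^½ ≈ 643.801 m.
In feet: 643.801 m ÷ 0.3048 ≈ 2112.2 ft.

2112 feet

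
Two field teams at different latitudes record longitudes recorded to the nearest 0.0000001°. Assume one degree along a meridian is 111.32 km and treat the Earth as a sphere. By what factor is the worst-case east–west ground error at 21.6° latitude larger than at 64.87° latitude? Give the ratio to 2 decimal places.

Rounding to 7 decimal places leaves the longitude within ±5e-08° of the true value.
Error at 21.6° = 5e-08° × 111320 × cos 21.6° ≈ 0.005566 × 0.9298 = 0.0051751 m.
At 64.87°: 5e-08° × 111320 × cos 64.87° = 5e-08 × 111320 × 0.4247 ≈ 0.0023637 m.
The ratio reduces to cos 21.6° / cos 64.87° = 0.9298/0.4247 ≈ 2.1894.

2.19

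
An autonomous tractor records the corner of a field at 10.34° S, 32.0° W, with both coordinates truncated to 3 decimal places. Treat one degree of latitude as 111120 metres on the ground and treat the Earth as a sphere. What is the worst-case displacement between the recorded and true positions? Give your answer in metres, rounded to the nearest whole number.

156 metres

Truncating at 3 decimal places can drop up to a full unit in the last place, so each coordinate may be off by as much as 0.001°.
N–S: 0.001° × 111120 m/° = 111.12 m.
East–west component at 10.34°: 0.001° × 111120 × cos 10.34° ≈ 0.001 × 109315 ≈ 109.315 m.
The two errors are perpendicular, so the maximum displacement is √(111.12² + 109.315²) ≈ 155.877 m.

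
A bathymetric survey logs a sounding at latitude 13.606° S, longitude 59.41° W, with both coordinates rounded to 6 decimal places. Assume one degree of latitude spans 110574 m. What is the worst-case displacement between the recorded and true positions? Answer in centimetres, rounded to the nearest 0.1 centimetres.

Rounding to 6 decimal places leaves each coordinate within ±5e-07° of the true value.
Latitude error → 5e-07 × 110574 = 0.055287 m along the meridian.
Longitude error → 5e-07 × 110574 × cos 13.606° = 5e-07 × 110574 × 0.9719 ≈ 0.0537354 m.
The two errors are perpendicular, so the maximum displacement is √(0.055287² + 0.0537354²) ≈ 0.0770983 m.
That is 0.0770983 m = 7.7098 cm.

7.7 centimetres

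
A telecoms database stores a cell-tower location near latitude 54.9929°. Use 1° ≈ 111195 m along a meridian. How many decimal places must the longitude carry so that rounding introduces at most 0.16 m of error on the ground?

At 54.9929° one degree of longitude covers 111195 × cos 54.9929° ≈ 111195 × 0.5737 ≈ 63790.1 m.
With N decimal places the half-ulp bound is 0.5·10⁻ᴺ°, or 0.5·10⁻ᴺ × 63790.1 m on the ground.
Setting 31895.1 × 10⁻ᴺ ≤ 0.16 gives 10ᴺ ≥ 1.993e+05, i.e. N ≥ 5.30.
So 6 decimal places suffice (0.0319 m); 5 would allow up to 0.319 m.

6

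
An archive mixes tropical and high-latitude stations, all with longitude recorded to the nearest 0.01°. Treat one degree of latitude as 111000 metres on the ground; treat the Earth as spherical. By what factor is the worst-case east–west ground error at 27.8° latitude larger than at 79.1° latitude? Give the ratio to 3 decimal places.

4.678

Rounding to 2 decimal places leaves the longitude within ±0.005° of the true value.
At 27.8°: 0.005° × 111000 × cos 27.8° = 0.005 × 111000 × 0.8846 ≈ 490.94 m.
Error at 79.1° = 0.005° × 111000 × cos 79.1° ≈ 555 × 0.1891 = 104.95 m.
Ratio: 490.94 / 104.95 = cos 27.8° / cos 79.1° ≈ 4.6780.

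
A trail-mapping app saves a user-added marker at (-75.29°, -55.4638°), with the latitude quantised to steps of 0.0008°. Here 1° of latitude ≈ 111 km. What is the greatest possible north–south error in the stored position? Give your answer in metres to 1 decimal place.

44.4 metres

With a 0.0008° grid the true value lies within half a step, ±0.0008°/2 = ±0.0004°, of the stored one.
So the N–S error is at most 0.0004 × 111000 = 44.4 m.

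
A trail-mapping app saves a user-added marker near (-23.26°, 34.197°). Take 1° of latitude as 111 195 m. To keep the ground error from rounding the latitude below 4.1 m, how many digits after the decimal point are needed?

5 decimal places

One degree of latitude covers 111195 m.
N decimal places → at most half a unit in the last place, 0.5 × 10⁻ᴺ° = 111195/2 × 10⁻ᴺ m.
Need 0.5 × 111195 × 10⁻ᴺ ≤ 4.1 → 10⁻ᴺ ≤ 7.374e-05, so N ≥ 4.13.
N = 4 would give 5.56 m (too coarse); N = 5 gives 0.556 m ≤ 4.1 m.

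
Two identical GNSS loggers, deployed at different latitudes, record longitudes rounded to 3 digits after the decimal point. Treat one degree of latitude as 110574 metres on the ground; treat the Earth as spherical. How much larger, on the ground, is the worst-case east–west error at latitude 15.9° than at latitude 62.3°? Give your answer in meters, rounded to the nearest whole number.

Rounding to 3 decimal places leaves the longitude within ±0.0005° of the true value.
At 15.9°: 0.0005° × 110574 × cos 15.9° = 0.0005 × 110574 × 0.9617 ≈ 53.172 m.
Error at 62.3° = 0.0005° × 110574 × cos 62.3° ≈ 55.287 × 0.4648 = 25.7 m.
So the lower-latitude error exceeds the higher by 53.172 − 25.7 = 27.472 m.

27 meters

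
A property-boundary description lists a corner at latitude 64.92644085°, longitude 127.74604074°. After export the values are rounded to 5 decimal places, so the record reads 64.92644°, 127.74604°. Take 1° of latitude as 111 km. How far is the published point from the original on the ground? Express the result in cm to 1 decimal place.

Δlat = 64.92644085 − 64.92644 = +0.00000085°; Δlon = 127.74604074 − 127.74604 = +0.00000074°.
North–south shift: 0.00000085 × 111000 = 0.09435 m.
E–W at 64.9264°: 0.00000074° × 111000 × cos 64.9264° = 0.00000074 × 111000 × 0.4238 ≈ 0.0348094 m.
Hypotenuse of the two orthogonal shifts: √(0.09435² + 0.0348094²) = 0.100566 m.
That is 0.100566 m = 10.057 cm.

10.1 cm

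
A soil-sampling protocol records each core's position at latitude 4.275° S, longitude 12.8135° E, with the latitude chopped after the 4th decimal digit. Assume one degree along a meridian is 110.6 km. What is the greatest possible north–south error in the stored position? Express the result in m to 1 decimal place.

Truncating at 4 decimal places can drop up to a full unit in the last place, so the latitude may be off by as much as 0.0001°.
So the N–S error is at most 0.0001 × 110600 = 11.06 m.

11.1 m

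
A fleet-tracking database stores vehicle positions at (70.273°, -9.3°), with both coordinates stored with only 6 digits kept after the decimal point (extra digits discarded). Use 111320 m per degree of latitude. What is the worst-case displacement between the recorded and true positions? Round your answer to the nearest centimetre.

Truncating at 6 decimal places can drop up to a full unit in the last place, so each coordinate may be off by as much as 1e-06°.
Latitude error → 1e-06 × 111320 = 0.11132 m along the meridian.
Longitude error → 1e-06 × 111320 × cos 70.273° = 1e-06 × 111320 × 0.3375 ≈ 0.0375748 m.
Worst case both components are at the extreme and orthogonal: √(0.11132² + 0.0375748²) ≈ 0.11749 m.
That is 0.11749 m = 11.749 cm.

12 centimetres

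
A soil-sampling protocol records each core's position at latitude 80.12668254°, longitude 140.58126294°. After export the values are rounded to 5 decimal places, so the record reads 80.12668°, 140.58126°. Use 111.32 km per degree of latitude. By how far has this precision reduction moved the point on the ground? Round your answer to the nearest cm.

29 cm

The latitude changed by +0.00000254° and the longitude by +0.00000294°.
N–S: 0.00000254° × 111320 m/° = 0.282753 m.
E–W at 80.1267°: 0.00000294° × 111320 × cos 80.1267° = 0.00000294 × 111320 × 0.1715 ≈ 0.056119 m.
Distance: √(0.282753² + 0.056119²) ≈ 0.288268 m.
That is 0.288268 m = 28.827 cm.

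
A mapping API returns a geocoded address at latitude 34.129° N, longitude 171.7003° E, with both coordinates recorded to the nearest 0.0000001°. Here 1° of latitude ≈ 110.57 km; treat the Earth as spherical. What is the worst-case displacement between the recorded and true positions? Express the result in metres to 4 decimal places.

0.0072 metres

Rounding to 7 decimal places leaves each coordinate within ±5e-08° of the true value.
Latitude error → 5e-08 × 110570 = 0.0055285 m along the meridian.
E–W at 34.129°: 5e-08° × 110570 × cos 34.129° = 5e-08 × 110570 × 0.8278 ≈ 0.00457636 m.
Worst case both components are at the extreme and orthogonal: √(0.0055285² + 0.00457636²) ≈ 0.00717687 m.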